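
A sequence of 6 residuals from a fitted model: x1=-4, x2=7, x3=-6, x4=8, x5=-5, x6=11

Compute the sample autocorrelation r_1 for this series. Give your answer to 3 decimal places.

-0.769

Mean x̄ = (-4 + 7 − 6 + 8 − 5 + 11)/6 = 1.8333
Deviations from mean: -5.8333, 5.1667, -7.8333, 6.1667, -6.8333, 9.1667
Σ(x_t−x̄)(x_{t+1}−x̄) = (-30.1389) + (-40.4722) + (-48.3056) + (-42.1389) + (-62.6389) = -223.6944
Denominator Σ(x_t−x̄)² = 290.8333
r_1 = -223.6944 / 290.8333 = -0.769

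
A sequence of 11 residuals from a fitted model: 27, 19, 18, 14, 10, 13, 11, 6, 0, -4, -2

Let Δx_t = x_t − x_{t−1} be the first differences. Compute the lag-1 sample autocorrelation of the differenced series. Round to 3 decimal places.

-0.085

First differences Δx: -8, -1, -4, -4, 3, -2, -5, -6, -4, 2
Mean of differences = -2.9000
Numerator Σ(Δx_t−Δx̄)(Δx_{t+1}−Δx̄) = -9.1100
Denominator Σ(Δx_t−Δx̄)² = 106.9000
r_1(Δx) = -9.1100 / 106.9000 = -0.085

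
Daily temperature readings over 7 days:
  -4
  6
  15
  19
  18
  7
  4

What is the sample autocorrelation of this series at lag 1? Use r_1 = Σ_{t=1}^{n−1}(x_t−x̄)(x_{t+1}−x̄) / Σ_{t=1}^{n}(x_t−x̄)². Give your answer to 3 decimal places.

0.371

Mean x̄ = (-4 + 6 + 15 + 19 + 18 + 7 + 4)/7 = 9.2857
Σ(x_t−x̄)(x_{t+1}−x̄) = (43.6531) + (-18.7755) + (55.5102) + (84.6531) + (-19.9184) + (12.0816) = 157.2041
Denominator Σ(x_t−x̄)² = 423.4286
r_1 = 157.2041 / 423.4286 = 0.371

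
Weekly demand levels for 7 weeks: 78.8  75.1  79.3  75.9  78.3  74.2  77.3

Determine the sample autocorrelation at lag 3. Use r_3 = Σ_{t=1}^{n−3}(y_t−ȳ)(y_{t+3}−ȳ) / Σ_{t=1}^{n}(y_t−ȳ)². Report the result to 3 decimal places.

-0.489

Mean ȳ = (78.8 + 75.1 + 79.3 + 75.9 + 78.3 + 74.2 + 77.3)/7 = 76.9857
Deviations from mean: 1.8143, -1.8857, 2.3143, -1.0857, 1.3143, -2.7857, 0.3143
Numerator Σ_{t=1}^{4}(y_t−ȳ)(y_{t+3}−ȳ) = -11.2363
Denominator Σ(y_t−ȳ)² = 22.9686
r_3 = -11.2363 / 22.9686 = -0.489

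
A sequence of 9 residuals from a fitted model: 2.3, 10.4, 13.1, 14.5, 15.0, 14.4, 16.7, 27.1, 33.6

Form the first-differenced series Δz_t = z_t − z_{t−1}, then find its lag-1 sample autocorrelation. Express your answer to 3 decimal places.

First differences Δz: 8.1, 2.7, 1.4, 0.5, -0.6, 2.3, 10.4, 6.5
Mean of differences = 3.9125
Numerator Σ(Δz_t−Δz̄)(Δz_{t+1}−Δz̄) = 35.5436
Denominator Σ(Δz_t−Δz̄)² = 108.7088
r_1(Δz) = 35.5436 / 108.7088 = 0.327

0.327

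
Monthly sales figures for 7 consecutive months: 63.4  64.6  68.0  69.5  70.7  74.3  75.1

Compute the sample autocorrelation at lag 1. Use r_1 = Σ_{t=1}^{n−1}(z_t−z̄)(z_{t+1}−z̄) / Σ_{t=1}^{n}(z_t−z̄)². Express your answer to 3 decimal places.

0.586

Mean z̄ = (63.4 + 64.6 + 68.0 + 69.5 + 70.7 + 74.3 + 75.1)/7 = 69.3714
Deviations from mean: -5.9714, -4.7714, -1.3714, 0.1286, 1.3286, 4.9286, 5.7286
Numerator Σ_{t=1}^{6}(z_t−z̄)(z_{t+1}−z̄) = 69.8120
Denominator Σ(z_t−z̄)² = 119.1943
r_1 = 69.8120 / 119.1943 = 0.586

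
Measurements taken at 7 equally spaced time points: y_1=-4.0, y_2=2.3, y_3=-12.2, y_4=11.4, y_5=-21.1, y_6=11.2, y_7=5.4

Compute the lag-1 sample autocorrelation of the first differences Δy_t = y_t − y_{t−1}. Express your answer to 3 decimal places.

First differences Δy: 6.3, -14.5, 23.6, -32.5, 32.3, -5.8
Mean of differences = 1.5667
Numerator Σ(Δy_t−Δȳ)(Δy_{t+1}−Δȳ) = -2454.0378
Denominator Σ(Δy_t−Δȳ)² = 2925.3533
r_1(Δy) = -2454.0378 / 2925.3533 = -0.839

-0.839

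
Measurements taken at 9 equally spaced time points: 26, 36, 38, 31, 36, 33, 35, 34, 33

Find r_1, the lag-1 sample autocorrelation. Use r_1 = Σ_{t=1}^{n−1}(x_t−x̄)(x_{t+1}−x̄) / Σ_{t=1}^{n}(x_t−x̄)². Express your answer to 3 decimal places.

-0.275

Mean x̄ = (26 + 36 + 38 + 31 + 36 + 33 + 35 + 34 + 33)/9 = 33.5556
Numerator Σ_{t=1}^{8}(x_t−x̄)(x_{t+1}−x̄) = -26.9753
Denominator Σ(x_t−x̄)² = 98.2222
r_1 = -26.9753 / 98.2222 = -0.275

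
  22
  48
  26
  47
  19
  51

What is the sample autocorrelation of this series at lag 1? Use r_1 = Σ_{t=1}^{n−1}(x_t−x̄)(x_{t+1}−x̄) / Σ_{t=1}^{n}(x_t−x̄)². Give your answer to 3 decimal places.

-0.785

Mean x̄ = (22 + 48 + 26 + 47 + 19 + 51)/6 = 35.5000
Σ(x_t−x̄)(x_{t+1}−x̄) = (-168.7500) + (-118.7500) + (-109.2500) + (-189.7500) + (-255.7500) = -842.2500
Denominator Σ(x_t−x̄)² = 1073.5000
r_1 = -842.2500 / 1073.5000 = -0.785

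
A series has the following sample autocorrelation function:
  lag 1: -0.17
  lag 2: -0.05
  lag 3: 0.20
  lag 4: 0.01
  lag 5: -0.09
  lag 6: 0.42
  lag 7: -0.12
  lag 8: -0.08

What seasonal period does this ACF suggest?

The largest autocorrelation is r_6 = 0.42; the remaining lags stay at or below 0.20.
The dominant spike at lag 6 indicates a seasonal period of 6.

6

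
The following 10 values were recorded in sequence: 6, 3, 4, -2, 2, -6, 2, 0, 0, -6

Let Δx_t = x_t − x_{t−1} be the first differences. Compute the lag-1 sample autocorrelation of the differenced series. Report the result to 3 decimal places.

First differences Δx: -3, 1, -6, 4, -8, 8, -2, 0, -6
Mean of differences = -1.3333
Numerator Σ(Δx_t−Δx̄)(Δx_{t+1}−Δx̄) = -150.7778
Denominator Σ(Δx_t−Δx̄)² = 214.0000
r_1(Δx) = -150.7778 / 214.0000 = -0.705

-0.705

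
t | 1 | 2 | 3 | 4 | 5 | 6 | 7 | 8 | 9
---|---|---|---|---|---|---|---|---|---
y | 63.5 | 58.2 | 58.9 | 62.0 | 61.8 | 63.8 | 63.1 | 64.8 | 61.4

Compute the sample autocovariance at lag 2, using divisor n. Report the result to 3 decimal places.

Mean ȳ = (63.5 + 58.2 + 58.9 + 62.0 + 61.8 + 63.8 + 63.1 + 64.8 + 61.4)/9 = 61.9444
Σ_{t=1}^{7}(y_t−ȳ)(y_{t+2}−ȳ) = 0.1016
γ_2 = 0.1016 / 9 = 0.011

0.011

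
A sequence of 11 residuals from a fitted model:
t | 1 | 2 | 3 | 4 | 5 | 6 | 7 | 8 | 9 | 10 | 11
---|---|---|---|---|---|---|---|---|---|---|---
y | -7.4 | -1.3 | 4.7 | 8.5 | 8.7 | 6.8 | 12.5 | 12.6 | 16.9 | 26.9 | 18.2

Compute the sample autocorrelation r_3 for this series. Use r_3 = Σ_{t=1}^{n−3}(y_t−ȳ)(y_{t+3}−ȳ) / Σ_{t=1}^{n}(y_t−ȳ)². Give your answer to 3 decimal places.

0.104

Mean ȳ = (-7.4 − 1.3 + 4.7 + 8.5 + 8.7 + 6.8 + 12.5 + 12.6 + 16.9 + 26.9 + 18.2)/11 = 9.7364
Numerator Σ_{t=1}^{8}(y_t−ȳ)(y_{t+3}−ȳ) = 91.6642
Denominator Σ(y_t−ȳ)² = 885.4255
r_3 = 91.6642 / 885.4255 = 0.104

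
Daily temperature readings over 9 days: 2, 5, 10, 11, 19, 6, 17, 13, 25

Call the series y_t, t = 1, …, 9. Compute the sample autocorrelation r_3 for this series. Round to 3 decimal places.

Mean ȳ = (2 + 5 + 10 + 11 + 19 + 6 + 17 + 13 + 25)/9 = 12.0000
Σ(y_t−ȳ)(y_{t+3}−ȳ) = (10.0000) + (-49.0000) + (12.0000) + (-5.0000) + (7.0000) + (-78.0000) = -103.0000
Denominator Σ(y_t−ȳ)² = 434.0000
r_3 = -103.0000 / 434.0000 = -0.237

-0.237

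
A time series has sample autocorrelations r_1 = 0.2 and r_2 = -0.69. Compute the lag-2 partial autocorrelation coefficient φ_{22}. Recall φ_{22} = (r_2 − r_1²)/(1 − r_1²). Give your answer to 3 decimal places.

φ_{22} = (r_2 − r_1²) / (1 − r_1²)
r_1² = (0.2)² = 0.04
Numerator = -0.69 − 0.0400 = -0.7300; denominator = 1 − 0.0400 = 0.9600
φ_{22} = -0.7300 / 0.9600 = -0.760

-0.760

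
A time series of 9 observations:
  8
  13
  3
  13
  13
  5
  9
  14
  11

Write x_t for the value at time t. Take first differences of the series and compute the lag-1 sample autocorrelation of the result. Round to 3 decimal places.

First differences Δx: 5, -10, 10, 0, -8, 4, 5, -3
Mean of differences = 0.3750
Numerator Σ(Δx_t−Δx̄)(Δx_{t+1}−Δx̄) = -177.5156
Denominator Σ(Δx_t−Δx̄)² = 337.8750
r_1(Δx) = -177.5156 / 337.8750 = -0.525

-0.525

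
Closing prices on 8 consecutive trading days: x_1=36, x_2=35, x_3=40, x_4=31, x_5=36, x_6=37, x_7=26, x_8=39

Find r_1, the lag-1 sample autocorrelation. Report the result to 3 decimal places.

-0.528

Mean x̄ = (36 + 35 + 40 + 31 + 36 + 37 + 26 + 39)/8 = 35.0000
Deviations from mean: 1.0000, 0.0000, 5.0000, -4.0000, 1.0000, 2.0000, -9.0000, 4.0000
Σ(x_t−x̄)(x_{t+1}−x̄) = (0.0000) + (0.0000) + (-20.0000) + (-4.0000) + (2.0000) + (-18.0000) + (-36.0000) = -76.0000
Denominator Σ(x_t−x̄)² = 144.0000
r_1 = -76.0000 / 144.0000 = -0.528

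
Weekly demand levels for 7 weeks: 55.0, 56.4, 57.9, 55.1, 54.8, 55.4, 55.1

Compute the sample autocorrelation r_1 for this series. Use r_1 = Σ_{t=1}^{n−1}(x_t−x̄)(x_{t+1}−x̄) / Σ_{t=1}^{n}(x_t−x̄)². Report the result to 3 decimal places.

0.101

Mean x̄ = (55.0 + 56.4 + 57.9 + 55.1 + 54.8 + 55.4 + 55.1)/7 = 55.6714
Deviations from mean: -0.6714, 0.7286, 2.2286, -0.5714, -0.8714, -0.2714, -0.5714
Numerator Σ_{t=1}^{6}(x_t−x̄)(x_{t+1}−x̄) = 0.7506
Denominator Σ(x_t−x̄)² = 7.4343
r_1 = 0.7506 / 7.4343 = 0.101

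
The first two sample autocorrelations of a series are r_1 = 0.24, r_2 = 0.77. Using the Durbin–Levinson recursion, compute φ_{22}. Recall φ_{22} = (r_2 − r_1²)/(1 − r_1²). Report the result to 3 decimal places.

φ_{22} = (r_2 − r_1²) / (1 − r_1²)
r_1² = (0.24)² = 0.0576
Numerator = 0.77 − 0.0576 = 0.7124; denominator = 1 − 0.0576 = 0.9424
φ_{22} = 0.7124 / 0.9424 = 0.756

0.756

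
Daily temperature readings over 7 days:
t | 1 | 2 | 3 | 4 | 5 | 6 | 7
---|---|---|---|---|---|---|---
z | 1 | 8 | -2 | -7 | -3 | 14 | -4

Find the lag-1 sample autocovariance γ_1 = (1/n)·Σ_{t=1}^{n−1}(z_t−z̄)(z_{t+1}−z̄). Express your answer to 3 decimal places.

-11.714

Mean z̄ = (1 + 8 − 2 − 7 − 3 + 14 − 4)/7 = 1.0000
Deviations: 0.0000, 7.0000, -3.0000, -8.0000, -4.0000, 13.0000, -5.0000
Σ_{t=1}^{6}(z_t−z̄)(z_{t+1}−z̄) = -82.0000
γ_1 = -82.0000 / 7 = -11.714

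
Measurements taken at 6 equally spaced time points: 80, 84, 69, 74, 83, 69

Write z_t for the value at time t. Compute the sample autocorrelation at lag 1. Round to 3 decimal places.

Mean z̄ = (80 + 84 + 69 + 74 + 83 + 69)/6 = 76.5000
Deviations from mean: 3.5000, 7.5000, -7.5000, -2.5000, 6.5000, -7.5000
Σ(z_t−z̄)(z_{t+1}−z̄) = (26.2500) + (-56.2500) + (18.7500) + (-16.2500) + (-48.7500) = -76.2500
Denominator Σ(z_t−z̄)² = 229.5000
r_1 = -76.2500 / 229.5000 = -0.332

-0.332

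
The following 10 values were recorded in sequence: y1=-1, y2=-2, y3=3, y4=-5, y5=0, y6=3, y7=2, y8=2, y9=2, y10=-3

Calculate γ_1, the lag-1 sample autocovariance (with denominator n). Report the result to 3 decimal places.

-1.151

Mean ȳ = (-1 − 2 + 3 − 5 + 0 + 3 + 2 + 2 + 2 − 3)/10 = 0.1000
Σ_{t=1}^{9}(y_t−ȳ)(y_{t+1}−ȳ) = -11.5100
γ_1 = -11.5100 / 10 = -1.151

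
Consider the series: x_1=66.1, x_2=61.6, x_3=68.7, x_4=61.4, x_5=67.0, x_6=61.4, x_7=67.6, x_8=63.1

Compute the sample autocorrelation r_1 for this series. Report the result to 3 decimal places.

-0.906

Mean x̄ = (66.1 + 61.6 + 68.7 + 61.4 + 67.0 + 61.4 + 67.6 + 63.1)/8 = 64.6125
Deviations from mean: 1.4875, -3.0125, 4.0875, -3.2125, 2.3875, -3.2125, 2.9875, -1.5125
Σ(x_t−x̄)(x_{t+1}−x̄) = (-4.4811) + (-12.3136) + (-13.1311) + (-7.6698) + (-7.6698) + (-9.5973) + (-4.5186) = -59.3814
Denominator Σ(x_t−x̄)² = 65.5488
r_1 = -59.3814 / 65.5488 = -0.906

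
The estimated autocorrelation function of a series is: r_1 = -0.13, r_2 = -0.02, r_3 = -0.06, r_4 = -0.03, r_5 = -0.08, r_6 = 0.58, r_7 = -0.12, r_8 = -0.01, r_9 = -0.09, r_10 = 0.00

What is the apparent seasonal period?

6

The largest autocorrelation is r_6 = 0.58; the remaining lags stay at or below 0.00.
The dominant spike at lag 6 indicates a seasonal period of 6.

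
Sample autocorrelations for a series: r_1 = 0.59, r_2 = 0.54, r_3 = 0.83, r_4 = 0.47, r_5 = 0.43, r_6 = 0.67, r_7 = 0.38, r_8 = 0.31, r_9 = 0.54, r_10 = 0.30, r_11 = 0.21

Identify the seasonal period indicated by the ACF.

3

The largest autocorrelation is r_3 = 0.83, with a weaker echo at lag 6 (0.67); the remaining lags stay at or below 0.59. The elevated value at lag 1 (0.59), dropping to 0.54 at lag 2, reflects decaying short-term dependence rather than seasonality.
The dominant spike at lag 3 indicates a seasonal period of 3.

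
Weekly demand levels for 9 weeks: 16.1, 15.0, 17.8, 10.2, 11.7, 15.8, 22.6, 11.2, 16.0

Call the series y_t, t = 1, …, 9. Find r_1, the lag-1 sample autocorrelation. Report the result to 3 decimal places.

-0.229

Mean ȳ = (16.1 + 15.0 + 17.8 + 10.2 + 11.7 + 15.8 + 22.6 + 11.2 + 16.0)/9 = 15.1556
Numerator Σ_{t=1}^{8}(y_t−ȳ)(y_{t+1}−ȳ) = -26.7553
Denominator Σ(y_t−ȳ)² = 116.6022
r_1 = -26.7553 / 116.6022 = -0.229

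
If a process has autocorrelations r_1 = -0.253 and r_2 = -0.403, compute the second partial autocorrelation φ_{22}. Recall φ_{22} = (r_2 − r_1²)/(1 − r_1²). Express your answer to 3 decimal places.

φ_{22} = (r_2 − r_1²) / (1 − r_1²)
r_1² = (-0.253)² = 0.064009
Numerator = -0.403 − 0.0640 = -0.4670; denominator = 1 − 0.0640 = 0.9360
φ_{22} = -0.4670 / 0.9360 = -0.499

-0.499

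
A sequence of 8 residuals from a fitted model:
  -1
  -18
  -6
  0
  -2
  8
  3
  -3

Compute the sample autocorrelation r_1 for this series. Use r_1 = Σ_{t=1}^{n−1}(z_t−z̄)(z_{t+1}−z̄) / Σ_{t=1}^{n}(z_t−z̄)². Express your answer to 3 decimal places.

Mean z̄ = (-1 − 18 − 6 + 0 − 2 + 8 + 3 − 3)/8 = -2.3750
Deviations from mean: 1.3750, -15.6250, -3.6250, 2.3750, 0.3750, 10.3750, 5.3750, -0.6250
Σ(z_t−z̄)(z_{t+1}−z̄) = (-21.4844) + (56.6406) + (-8.6094) + (0.8906) + (3.8906) + (55.7656) + (-3.3594) = 83.7344
Denominator Σ(z_t−z̄)² = 401.8750
r_1 = 83.7344 / 401.8750 = 0.208

0.208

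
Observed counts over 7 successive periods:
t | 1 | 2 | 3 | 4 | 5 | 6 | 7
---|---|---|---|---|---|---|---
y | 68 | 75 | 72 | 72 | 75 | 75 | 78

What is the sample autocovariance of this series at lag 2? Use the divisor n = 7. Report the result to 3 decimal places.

Mean ȳ = (68 + 75 + 72 + 72 + 75 + 75 + 78)/7 = 73.5714
Deviations: -5.5714, 1.4286, -1.5714, -1.5714, 1.4286, 1.4286, 4.4286
Σ_{t=1}^{5}(y_t−ȳ)(y_{t+2}−ȳ) = 8.3469
γ_2 = 8.3469 / 7 = 1.192

1.192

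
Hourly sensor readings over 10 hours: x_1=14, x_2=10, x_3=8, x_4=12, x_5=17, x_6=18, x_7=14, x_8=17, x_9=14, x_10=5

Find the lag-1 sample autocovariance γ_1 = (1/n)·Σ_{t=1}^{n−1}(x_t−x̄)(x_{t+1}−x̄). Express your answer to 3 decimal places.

3.859

Mean x̄ = (14 + 10 + 8 + 12 + 17 + 18 + 14 + 17 + 14 + 5)/10 = 12.9000
Σ_{t=1}^{9}(x_t−x̄)(x_{t+1}−x̄) = 38.5900
γ_1 = 38.5900 / 10 = 3.859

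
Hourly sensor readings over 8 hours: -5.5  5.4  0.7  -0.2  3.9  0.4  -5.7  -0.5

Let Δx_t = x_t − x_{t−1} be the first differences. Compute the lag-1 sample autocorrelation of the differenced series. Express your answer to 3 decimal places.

First differences Δx: 10.9, -4.7, -0.9, 4.1, -3.5, -6.1, 5.2
Mean of differences = 0.7143
Numerator Σ(Δx_t−Δx̄)(Δx_{t+1}−Δx̄) = -67.9916
Denominator Σ(Δx_t−Δx̄)² = 231.4486
r_1(Δx) = -67.9916 / 231.4486 = -0.294

-0.294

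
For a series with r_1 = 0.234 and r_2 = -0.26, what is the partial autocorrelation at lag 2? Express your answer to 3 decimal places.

-0.333

φ_{22} = (r_2 − r_1²) / (1 − r_1²)
r_1² = (0.234)² = 0.054756
Numerator = -0.26 − 0.0548 = -0.3148; denominator = 1 − 0.0548 = 0.9452
φ_{22} = -0.3148 / 0.9452 = -0.333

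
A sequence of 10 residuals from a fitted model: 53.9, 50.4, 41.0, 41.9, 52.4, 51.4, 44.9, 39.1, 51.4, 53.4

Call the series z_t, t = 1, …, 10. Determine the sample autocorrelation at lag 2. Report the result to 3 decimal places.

Mean z̄ = (53.9 + 50.4 + 41.0 + 41.9 + 52.4 + 51.4 + 44.9 + 39.1 + 51.4 + 53.4)/10 = 47.9800
Numerator Σ_{t=1}^{8}(z_t−z̄)(z_{t+2}−z̄) = -210.3268
Denominator Σ(z_t−z̄)² = 287.2360
r_2 = -210.3268 / 287.2360 = -0.732

-0.732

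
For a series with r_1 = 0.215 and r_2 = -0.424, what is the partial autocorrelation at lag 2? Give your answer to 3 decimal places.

φ_{22} = (r_2 − r_1²) / (1 − r_1²)
r_1² = (0.215)² = 0.046225
Numerator = -0.424 − 0.0462 = -0.4702; denominator = 1 − 0.0462 = 0.9538
φ_{22} = -0.4702 / 0.9538 = -0.493

-0.493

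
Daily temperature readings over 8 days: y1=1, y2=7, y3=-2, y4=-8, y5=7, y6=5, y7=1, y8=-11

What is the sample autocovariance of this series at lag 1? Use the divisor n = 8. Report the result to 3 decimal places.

Mean ȳ = (1 + 7 − 2 − 8 + 7 + 5 + 1 − 11)/8 = 0.0000
Deviations: 1.0000, 7.0000, -2.0000, -8.0000, 7.0000, 5.0000, 1.0000, -11.0000
Σ_{t=1}^{7}(y_t−ȳ)(y_{t+1}−ȳ) = -18.0000
γ_1 = -18.0000 / 8 = -2.250

-2.250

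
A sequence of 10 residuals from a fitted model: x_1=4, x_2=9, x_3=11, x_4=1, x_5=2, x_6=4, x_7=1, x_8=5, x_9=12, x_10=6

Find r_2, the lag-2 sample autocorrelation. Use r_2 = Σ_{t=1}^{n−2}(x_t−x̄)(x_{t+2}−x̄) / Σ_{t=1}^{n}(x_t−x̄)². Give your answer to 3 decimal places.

Mean x̄ = (4 + 9 + 11 + 1 + 2 + 4 + 1 + 5 + 12 + 6)/10 = 5.5000
Numerator Σ_{t=1}^{8}(x_t−x̄)(x_{t+2}−x̄) = -49.5000
Denominator Σ(x_t−x̄)² = 142.5000
r_2 = -49.5000 / 142.5000 = -0.347

-0.347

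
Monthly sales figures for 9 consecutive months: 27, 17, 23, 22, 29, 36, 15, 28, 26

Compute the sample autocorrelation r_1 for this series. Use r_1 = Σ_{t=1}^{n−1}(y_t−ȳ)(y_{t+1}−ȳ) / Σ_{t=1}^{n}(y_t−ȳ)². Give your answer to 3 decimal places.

Mean ȳ = (27 + 17 + 23 + 22 + 29 + 36 + 15 + 28 + 26)/9 = 24.7778
Numerator Σ_{t=1}^{8}(y_t−ȳ)(y_{t+1}−ȳ) = -100.1605
Denominator Σ(y_t−ȳ)² = 327.5556
r_1 = -100.1605 / 327.5556 = -0.306

-0.306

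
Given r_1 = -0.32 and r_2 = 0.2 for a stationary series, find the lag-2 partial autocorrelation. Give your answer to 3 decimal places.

0.109

φ_{22} = (r_2 − r_1²) / (1 − r_1²)
r_1² = (-0.32)² = 0.1024
Numerator = 0.2 − 0.1024 = 0.0976; denominator = 1 − 0.1024 = 0.8976
φ_{22} = 0.0976 / 0.8976 = 0.109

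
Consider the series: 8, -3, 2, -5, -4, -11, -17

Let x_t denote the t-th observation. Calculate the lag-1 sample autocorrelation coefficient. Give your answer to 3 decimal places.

0.257

Mean x̄ = (8 − 3 + 2 − 5 − 4 − 11 − 17)/7 = -4.2857
Deviations from mean: 12.2857, 1.2857, 6.2857, -0.7143, 0.2857, -6.7143, -12.7143
Numerator Σ_{t=1}^{6}(x_t−x̄)(x_{t+1}−x̄) = 102.6327
Denominator Σ(x_t−x̄)² = 399.4286
r_1 = 102.6327 / 399.4286 = 0.257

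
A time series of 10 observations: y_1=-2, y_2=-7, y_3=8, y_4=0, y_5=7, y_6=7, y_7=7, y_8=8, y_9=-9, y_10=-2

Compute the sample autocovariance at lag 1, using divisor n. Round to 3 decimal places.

Mean ȳ = (-2 − 7 + 8 + 0 + 7 + 7 + 7 + 8 − 9 − 2)/10 = 1.7000
Σ_{t=1}^{9}(y_t−ȳ)(y_{t+1}−ȳ) = 19.4100
γ_1 = 19.4100 / 10 = 1.941

1.941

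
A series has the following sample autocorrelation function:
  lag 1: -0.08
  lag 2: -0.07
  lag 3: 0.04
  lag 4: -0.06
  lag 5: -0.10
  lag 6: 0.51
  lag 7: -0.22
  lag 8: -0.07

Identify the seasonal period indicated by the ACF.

The largest autocorrelation is r_6 = 0.51; the remaining lags stay at or below 0.04.
The dominant spike at lag 6 indicates a seasonal period of 6.

6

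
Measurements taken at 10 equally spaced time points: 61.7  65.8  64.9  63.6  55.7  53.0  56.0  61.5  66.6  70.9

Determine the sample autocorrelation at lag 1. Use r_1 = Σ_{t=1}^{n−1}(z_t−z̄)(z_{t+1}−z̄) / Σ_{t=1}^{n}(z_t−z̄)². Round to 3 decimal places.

Mean z̄ = (61.7 + 65.8 + 64.9 + 63.6 + 55.7 + 53.0 + 56.0 + 61.5 + 66.6 + 70.9)/10 = 61.9700
Numerator Σ_{t=1}^{9}(z_t−z̄)(z_{t+1}−z̄) = 156.5121
Denominator Σ(z_t−z̄)² = 282.8010
r_1 = 156.5121 / 282.8010 = 0.553

0.553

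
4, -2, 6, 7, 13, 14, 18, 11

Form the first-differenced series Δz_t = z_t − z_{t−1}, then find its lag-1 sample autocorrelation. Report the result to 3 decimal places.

First differences Δz: -6, 8, 1, 6, 1, 4, -7
Mean of differences = 1.0000
Numerator Σ(Δz_t−Δz̄)(Δz_{t+1}−Δz̄) = -73.0000
Denominator Σ(Δz_t−Δz̄)² = 196.0000
r_1(Δz) = -73.0000 / 196.0000 = -0.372

-0.372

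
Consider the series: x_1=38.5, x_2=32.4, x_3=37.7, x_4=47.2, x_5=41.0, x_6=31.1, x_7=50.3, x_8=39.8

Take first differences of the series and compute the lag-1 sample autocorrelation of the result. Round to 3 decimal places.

-0.486

First differences Δx: -6.1, 5.3, 9.5, -6.2, -9.9, 19.2, -10.5
Mean of differences = 0.1857
Numerator Σ(Δx_t−Δx̄)(Δx_{t+1}−Δx̄) = -374.5388
Denominator Σ(Δx_t−Δx̄)² = 770.6486
r_1(Δx) = -374.5388 / 770.6486 = -0.486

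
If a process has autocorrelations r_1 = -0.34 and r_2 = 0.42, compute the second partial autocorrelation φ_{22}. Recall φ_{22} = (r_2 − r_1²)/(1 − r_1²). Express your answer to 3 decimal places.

0.344

φ_{22} = (r_2 − r_1²) / (1 − r_1²)
r_1² = (-0.34)² = 0.1156
Numerator = 0.42 − 0.1156 = 0.3044; denominator = 1 − 0.1156 = 0.8844
φ_{22} = 0.3044 / 0.8844 = 0.344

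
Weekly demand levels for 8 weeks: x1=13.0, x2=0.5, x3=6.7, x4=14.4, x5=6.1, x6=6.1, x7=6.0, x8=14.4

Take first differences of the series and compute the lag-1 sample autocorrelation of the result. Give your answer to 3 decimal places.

First differences Δx: -12.5, 6.2, 7.7, -8.3, 0.0, -0.1, 8.4
Mean of differences = 0.2000
Numerator Σ(Δx_t−Δx̄)(Δx_{t+1}−Δx̄) = -95.6500
Denominator Σ(Δx_t−Δx̄)² = 393.1600
r_1(Δx) = -95.6500 / 393.1600 = -0.243

-0.243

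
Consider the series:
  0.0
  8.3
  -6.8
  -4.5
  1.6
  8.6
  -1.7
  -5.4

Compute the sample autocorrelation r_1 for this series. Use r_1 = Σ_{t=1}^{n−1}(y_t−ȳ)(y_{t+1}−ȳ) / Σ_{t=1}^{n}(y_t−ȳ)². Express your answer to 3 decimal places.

Mean ȳ = (0.0 + 8.3 − 6.8 − 4.5 + 1.6 + 8.6 − 1.7 − 5.4)/8 = 0.0125
Deviations from mean: -0.0125, 8.2875, -6.8125, -4.5125, 1.5875, 8.5875, -1.7125, -5.4125
Numerator Σ_{t=1}^{7}(y_t−ȳ)(y_{t+1}−ȳ) = -24.7889
Denominator Σ(y_t−ȳ)² = 243.9488
r_1 = -24.7889 / 243.9488 = -0.102

-0.102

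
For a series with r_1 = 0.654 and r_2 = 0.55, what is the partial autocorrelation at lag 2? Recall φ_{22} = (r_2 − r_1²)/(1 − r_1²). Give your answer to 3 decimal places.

φ_{22} = (r_2 − r_1²) / (1 − r_1²)
r_1² = (0.654)² = 0.427716
Numerator = 0.55 − 0.4277 = 0.1223; denominator = 1 − 0.4277 = 0.5723
φ_{22} = 0.1223 / 0.5723 = 0.214

0.214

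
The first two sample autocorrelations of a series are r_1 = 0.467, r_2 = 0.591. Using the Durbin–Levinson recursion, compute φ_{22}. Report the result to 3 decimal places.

0.477

φ_{22} = (r_2 − r_1²) / (1 − r_1²)
r_1² = (0.467)² = 0.218089
Numerator = 0.591 − 0.2181 = 0.3729; denominator = 1 − 0.2181 = 0.7819
φ_{22} = 0.3729 / 0.7819 = 0.477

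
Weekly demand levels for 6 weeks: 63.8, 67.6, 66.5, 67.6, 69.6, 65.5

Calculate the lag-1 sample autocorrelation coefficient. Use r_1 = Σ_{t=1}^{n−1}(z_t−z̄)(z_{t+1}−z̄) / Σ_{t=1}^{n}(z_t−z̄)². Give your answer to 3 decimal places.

Mean z̄ = (63.8 + 67.6 + 66.5 + 67.6 + 69.6 + 65.5)/6 = 66.7667
Deviations from mean: -2.9667, 0.8333, -0.2667, 0.8333, 2.8333, -1.2667
Σ(z_t−z̄)(z_{t+1}−z̄) = (-2.4722) + (-0.2222) + (-0.2222) + (2.3611) + (-3.5889) = -4.1444
Denominator Σ(z_t−z̄)² = 19.8933
r_1 = -4.1444 / 19.8933 = -0.208

-0.208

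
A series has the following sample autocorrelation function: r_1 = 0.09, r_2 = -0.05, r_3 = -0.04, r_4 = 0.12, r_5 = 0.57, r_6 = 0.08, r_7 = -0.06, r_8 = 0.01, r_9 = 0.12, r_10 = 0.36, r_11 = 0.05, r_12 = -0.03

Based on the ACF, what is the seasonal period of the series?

5

The largest autocorrelation is r_5 = 0.57, with a weaker echo at lag 10 (0.36); the remaining lags stay at or below 0.12.
The dominant spike at lag 5 indicates a seasonal period of 5.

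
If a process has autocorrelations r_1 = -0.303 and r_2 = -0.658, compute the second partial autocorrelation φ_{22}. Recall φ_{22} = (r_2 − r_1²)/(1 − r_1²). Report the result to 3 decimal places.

-0.826

φ_{22} = (r_2 − r_1²) / (1 − r_1²)
r_1² = (-0.303)² = 0.091809
Numerator = -0.658 − 0.0918 = -0.7498; denominator = 1 − 0.0918 = 0.9082
φ_{22} = -0.7498 / 0.9082 = -0.826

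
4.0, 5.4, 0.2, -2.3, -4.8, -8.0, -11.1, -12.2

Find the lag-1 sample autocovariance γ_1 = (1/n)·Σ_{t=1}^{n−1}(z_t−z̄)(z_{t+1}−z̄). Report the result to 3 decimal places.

Mean z̄ = (4.0 + 5.4 + 0.2 − 2.3 − 4.8 − 8.0 − 11.1 − 12.2)/8 = -3.6000
Deviations: 7.6000, 9.0000, 3.8000, 1.3000, -1.2000, -4.4000, -7.5000, -8.6000
Σ_{t=1}^{7}(z_t−z̄)(z_{t+1}−z̄) = 208.7600
γ_1 = 208.7600 / 8 = 26.095

26.095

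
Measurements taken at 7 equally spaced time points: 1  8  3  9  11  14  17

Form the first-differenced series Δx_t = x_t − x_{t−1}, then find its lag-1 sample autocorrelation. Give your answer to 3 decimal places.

-0.684

First differences Δx: 7, -5, 6, 2, 3, 3
Mean of differences = 2.6667
Numerator Σ(Δx_t−Δx̄)(Δx_{t+1}−Δx̄) = -61.1111
Denominator Σ(Δx_t−Δx̄)² = 89.3333
r_1(Δx) = -61.1111 / 89.3333 = -0.684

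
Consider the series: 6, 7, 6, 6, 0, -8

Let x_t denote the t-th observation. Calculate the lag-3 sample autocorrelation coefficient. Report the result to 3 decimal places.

-0.209

Mean x̄ = (6 + 7 + 6 + 6 + 0 − 8)/6 = 2.8333
Deviations from mean: 3.1667, 4.1667, 3.1667, 3.1667, -2.8333, -10.8333
Σ(x_t−x̄)(x_{t+3}−x̄) = (10.0278) + (-11.8056) + (-34.3056) = -36.0833
Denominator Σ(x_t−x̄)² = 172.8333
r_3 = -36.0833 / 172.8333 = -0.209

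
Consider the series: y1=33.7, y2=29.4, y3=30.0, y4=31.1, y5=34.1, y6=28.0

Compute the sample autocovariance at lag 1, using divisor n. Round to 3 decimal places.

-1.974

Mean ȳ = (33.7 + 29.4 + 30.0 + 31.1 + 34.1 + 28.0)/6 = 31.0500
Deviations: 2.6500, -1.6500, -1.0500, 0.0500, 3.0500, -3.0500
Σ_{t=1}^{5}(y_t−ȳ)(y_{t+1}−ȳ) = -11.8425
γ_1 = -11.8425 / 6 = -1.974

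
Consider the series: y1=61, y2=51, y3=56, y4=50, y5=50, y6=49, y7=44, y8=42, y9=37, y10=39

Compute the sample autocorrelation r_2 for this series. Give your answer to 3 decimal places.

Mean ȳ = (61 + 51 + 56 + 50 + 50 + 49 + 44 + 42 + 37 + 39)/10 = 47.9000
Numerator Σ_{t=1}^{8}(y_t−ȳ)(y_{t+2}−ȳ) = 212.2800
Denominator Σ(y_t−ȳ)² = 504.9000
r_2 = 212.2800 / 504.9000 = 0.420

0.420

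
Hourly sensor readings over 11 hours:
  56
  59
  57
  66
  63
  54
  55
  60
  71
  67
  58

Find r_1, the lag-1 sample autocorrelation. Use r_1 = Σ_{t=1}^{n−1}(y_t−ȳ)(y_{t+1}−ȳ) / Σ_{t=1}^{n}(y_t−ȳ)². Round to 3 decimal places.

Mean ȳ = (56 + 59 + 57 + 66 + 63 + 54 + 55 + 60 + 71 + 67 + 58)/11 = 60.5455
Numerator Σ_{t=1}^{10}(y_t−ȳ)(y_{t+1}−ȳ) = 75.1570
Denominator Σ(y_t−ȳ)² = 302.7273
r_1 = 75.1570 / 302.7273 = 0.248

0.248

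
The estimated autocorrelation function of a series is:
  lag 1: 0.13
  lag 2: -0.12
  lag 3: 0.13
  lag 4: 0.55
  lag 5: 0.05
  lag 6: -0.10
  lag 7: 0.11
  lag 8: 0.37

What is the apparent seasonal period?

The largest autocorrelation is r_4 = 0.55, with a weaker echo at lag 8 (0.37); the remaining lags stay at or below 0.13.
The dominant spike at lag 4 indicates a seasonal period of 4.

4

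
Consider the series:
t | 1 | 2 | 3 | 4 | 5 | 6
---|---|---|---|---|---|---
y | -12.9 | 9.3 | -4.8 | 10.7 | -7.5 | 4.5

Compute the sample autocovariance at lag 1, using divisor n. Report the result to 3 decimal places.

Mean ȳ = (-12.9 + 9.3 − 4.8 + 10.7 − 7.5 + 4.5)/6 = -0.1167
Σ_{t=1}^{5}(y_t−ȳ)(y_{t+1}−ȳ) = -329.0853
γ_1 = -329.0853 / 6 = -54.848

-54.848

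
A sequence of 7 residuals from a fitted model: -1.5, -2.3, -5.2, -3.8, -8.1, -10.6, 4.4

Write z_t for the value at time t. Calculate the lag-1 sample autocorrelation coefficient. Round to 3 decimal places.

-0.184

Mean z̄ = (-1.5 − 2.3 − 5.2 − 3.8 − 8.1 − 10.6 + 4.4)/7 = -3.8714
Deviations from mean: 2.3714, 1.5714, -1.3286, 0.0714, -4.2286, -6.7286, 8.2714
Σ(z_t−z̄)(z_{t+1}−z̄) = (3.7265) + (-2.0878) + (-0.0949) + (-0.3020) + (28.4522) + (-55.6549) = -25.9608
Denominator Σ(z_t−z̄)² = 141.4343
r_1 = -25.9608 / 141.4343 = -0.184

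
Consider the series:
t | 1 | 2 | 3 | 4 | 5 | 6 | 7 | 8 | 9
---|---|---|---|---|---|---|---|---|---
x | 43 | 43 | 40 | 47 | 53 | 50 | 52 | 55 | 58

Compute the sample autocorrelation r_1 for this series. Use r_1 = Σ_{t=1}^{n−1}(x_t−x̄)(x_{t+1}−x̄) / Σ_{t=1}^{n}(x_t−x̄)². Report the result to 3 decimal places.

0.597

Mean x̄ = (43 + 43 + 40 + 47 + 53 + 50 + 52 + 55 + 58)/9 = 49.0000
Numerator Σ_{t=1}^{8}(x_t−x̄)(x_{t+1}−x̄) = 179.0000
Denominator Σ(x_t−x̄)² = 300.0000
r_1 = 179.0000 / 300.0000 = 0.597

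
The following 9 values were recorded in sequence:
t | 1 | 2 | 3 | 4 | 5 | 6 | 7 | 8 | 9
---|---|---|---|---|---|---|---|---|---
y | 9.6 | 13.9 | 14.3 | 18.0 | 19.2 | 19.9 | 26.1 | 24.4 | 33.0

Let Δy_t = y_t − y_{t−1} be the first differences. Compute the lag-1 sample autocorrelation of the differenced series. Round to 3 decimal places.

First differences Δy: 4.3, 0.4, 3.7, 1.2, 0.7, 6.2, -1.7, 8.6
Mean of differences = 2.9250
Numerator Σ(Δy_t−Δȳ)(Δy_{t+1}−Δȳ) = -51.6081
Denominator Σ(Δy_t−Δȳ)² = 81.1150
r_1(Δy) = -51.6081 / 81.1150 = -0.636

-0.636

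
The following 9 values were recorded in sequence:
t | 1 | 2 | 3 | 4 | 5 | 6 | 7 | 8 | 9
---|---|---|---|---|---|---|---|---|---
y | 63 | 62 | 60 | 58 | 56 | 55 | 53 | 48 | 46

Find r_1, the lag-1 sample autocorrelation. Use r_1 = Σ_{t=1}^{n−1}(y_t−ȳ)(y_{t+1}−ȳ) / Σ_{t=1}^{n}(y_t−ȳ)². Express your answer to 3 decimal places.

0.651

Mean ȳ = (63 + 62 + 60 + 58 + 56 + 55 + 53 + 48 + 46)/9 = 55.6667
Numerator Σ_{t=1}^{8}(y_t−ȳ)(y_{t+1}−ȳ) = 180.8889
Denominator Σ(y_t−ȳ)² = 278.0000
r_1 = 180.8889 / 278.0000 = 0.651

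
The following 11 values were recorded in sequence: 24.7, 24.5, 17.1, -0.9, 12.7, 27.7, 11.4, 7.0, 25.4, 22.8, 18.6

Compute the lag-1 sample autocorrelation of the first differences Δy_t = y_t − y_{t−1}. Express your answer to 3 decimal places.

First differences Δy: -0.2, -7.4, -18.0, 13.6, 15.0, -16.3, -4.4, 18.4, -2.6, -4.2
Mean of differences = -0.6100
Numerator Σ(Δy_t−Δȳ)(Δy_{t+1}−Δȳ) = -198.1891
Denominator Σ(Δy_t−Δȳ)² = 1433.0490
r_1(Δy) = -198.1891 / 1433.0490 = -0.138

-0.138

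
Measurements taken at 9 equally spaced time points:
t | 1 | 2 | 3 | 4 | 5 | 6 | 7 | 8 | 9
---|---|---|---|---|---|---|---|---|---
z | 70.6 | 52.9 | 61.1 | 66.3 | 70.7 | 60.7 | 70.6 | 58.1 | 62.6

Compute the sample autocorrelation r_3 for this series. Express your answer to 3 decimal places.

-0.215

Mean z̄ = (70.6 + 52.9 + 61.1 + 66.3 + 70.7 + 60.7 + 70.6 + 58.1 + 62.6)/9 = 63.7333
Σ(z_t−z̄)(z_{t+3}−z̄) = (17.6244) + (-75.4722) + (7.9878) + (17.6244) + (-39.2456) + (3.4378) = -68.0433
Denominator Σ(z_t−z̄)² = 315.9400
r_3 = -68.0433 / 315.9400 = -0.215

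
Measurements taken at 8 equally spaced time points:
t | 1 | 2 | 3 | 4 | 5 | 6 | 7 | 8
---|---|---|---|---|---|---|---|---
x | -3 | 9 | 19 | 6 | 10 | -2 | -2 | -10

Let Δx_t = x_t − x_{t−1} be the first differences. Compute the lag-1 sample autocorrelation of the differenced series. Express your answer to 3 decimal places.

First differences Δx: 12, 10, -13, 4, -12, 0, -8
Mean of differences = -1.0000
Numerator Σ(Δx_t−Δx̄)(Δx_{t+1}−Δx̄) = -122.0000
Denominator Σ(Δx_t−Δx̄)² = 630.0000
r_1(Δx) = -122.0000 / 630.0000 = -0.194

-0.194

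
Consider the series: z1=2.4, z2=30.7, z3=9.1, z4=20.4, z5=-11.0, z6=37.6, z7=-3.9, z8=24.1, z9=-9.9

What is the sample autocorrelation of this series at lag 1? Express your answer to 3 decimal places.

-0.731

Mean z̄ = (2.4 + 30.7 + 9.1 + 20.4 − 11.0 + 37.6 − 3.9 + 24.1 − 9.9)/9 = 11.0556
Numerator Σ_{t=1}^{8}(z_t−z̄)(z_{t+1}−z̄) = -1883.6998
Denominator Σ(z_t−z̄)² = 2575.9822
r_1 = -1883.6998 / 2575.9822 = -0.731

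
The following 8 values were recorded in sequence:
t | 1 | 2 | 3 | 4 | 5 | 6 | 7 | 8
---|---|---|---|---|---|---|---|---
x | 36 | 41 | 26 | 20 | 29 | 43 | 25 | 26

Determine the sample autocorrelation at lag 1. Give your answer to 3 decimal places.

Mean x̄ = (36 + 41 + 26 + 20 + 29 + 43 + 25 + 26)/8 = 30.7500
Numerator Σ_{t=1}^{7}(x_t−x̄)(x_{t+1}−x̄) = 10.4375
Denominator Σ(x_t−x̄)² = 479.5000
r_1 = 10.4375 / 479.5000 = 0.022

0.022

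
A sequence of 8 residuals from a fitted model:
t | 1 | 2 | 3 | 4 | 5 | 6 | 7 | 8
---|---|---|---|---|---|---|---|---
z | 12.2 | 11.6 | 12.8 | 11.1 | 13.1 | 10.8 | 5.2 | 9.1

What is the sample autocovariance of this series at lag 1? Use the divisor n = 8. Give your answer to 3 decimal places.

1.689

Mean z̄ = (12.2 + 11.6 + 12.8 + 11.1 + 13.1 + 10.8 + 5.2 + 9.1)/8 = 10.7375
Deviations: 1.4625, 0.8625, 2.0625, 0.3625, 2.3625, 0.0625, -5.5375, -1.6375
Σ_{t=1}^{7}(z_t−z̄)(z_{t+1}−z̄) = 13.5136
γ_1 = 13.5136 / 8 = 1.689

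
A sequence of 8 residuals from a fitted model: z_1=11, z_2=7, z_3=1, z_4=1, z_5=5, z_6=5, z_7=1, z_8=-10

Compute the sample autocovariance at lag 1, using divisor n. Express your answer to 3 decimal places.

6.326

Mean z̄ = (11 + 7 + 1 + 1 + 5 + 5 + 1 − 10)/8 = 2.6250
Σ_{t=1}^{7}(z_t−z̄)(z_{t+1}−z̄) = 50.6094
γ_1 = 50.6094 / 8 = 6.326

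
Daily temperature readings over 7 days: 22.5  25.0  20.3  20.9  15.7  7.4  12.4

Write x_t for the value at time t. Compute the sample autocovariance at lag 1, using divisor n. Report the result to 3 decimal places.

Mean x̄ = (22.5 + 25.0 + 20.3 + 20.9 + 15.7 + 7.4 + 12.4)/7 = 17.7429
Σ_{t=1}^{6}(x_t−x̄)(x_{t+1}−x̄) = 131.0939
γ_1 = 131.0939 / 7 = 18.728

18.728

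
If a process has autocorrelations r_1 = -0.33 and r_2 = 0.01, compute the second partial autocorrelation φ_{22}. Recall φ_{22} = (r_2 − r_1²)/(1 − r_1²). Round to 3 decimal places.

-0.111

φ_{22} = (r_2 − r_1²) / (1 − r_1²)
r_1² = (-0.33)² = 0.1089
Numerator = 0.01 − 0.1089 = -0.0989; denominator = 1 − 0.1089 = 0.8911
φ_{22} = -0.0989 / 0.8911 = -0.111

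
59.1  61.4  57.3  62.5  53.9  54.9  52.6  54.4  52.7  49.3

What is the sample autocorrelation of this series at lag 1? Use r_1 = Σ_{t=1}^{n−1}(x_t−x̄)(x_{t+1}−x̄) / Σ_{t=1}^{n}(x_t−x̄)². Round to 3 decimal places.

0.366

Mean x̄ = (59.1 + 61.4 + 57.3 + 62.5 + 53.9 + 54.9 + 52.6 + 54.4 + 52.7 + 49.3)/10 = 55.8100
Numerator Σ_{t=1}^{9}(x_t−x̄)(x_{t+1}−x̄) = 57.7269
Denominator Σ(x_t−x̄)² = 157.8690
r_1 = 57.7269 / 157.8690 = 0.366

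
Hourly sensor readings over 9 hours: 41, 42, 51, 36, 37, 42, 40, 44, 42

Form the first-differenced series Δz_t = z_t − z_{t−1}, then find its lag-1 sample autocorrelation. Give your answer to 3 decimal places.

First differences Δz: 1, 9, -15, 1, 5, -2, 4, -2
Mean of differences = 0.1250
Numerator Σ(Δz_t−Δz̄)(Δz_{t+1}−Δz̄) = -162.2656
Denominator Σ(Δz_t−Δz̄)² = 356.8750
r_1(Δz) = -162.2656 / 356.8750 = -0.455

-0.455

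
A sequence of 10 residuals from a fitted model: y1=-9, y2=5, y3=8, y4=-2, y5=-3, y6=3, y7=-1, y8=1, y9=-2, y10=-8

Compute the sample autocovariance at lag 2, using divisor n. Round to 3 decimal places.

-10.848

Mean ȳ = (-9 + 5 + 8 − 2 − 3 + 3 − 1 + 1 − 2 − 8)/10 = -0.8000
Σ_{t=1}^{8}(y_t−ȳ)(y_{t+2}−ȳ) = -108.4800
γ_2 = -108.4800 / 10 = -10.848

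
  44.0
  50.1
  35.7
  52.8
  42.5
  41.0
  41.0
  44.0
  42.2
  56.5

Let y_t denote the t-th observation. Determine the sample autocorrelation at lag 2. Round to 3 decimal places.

Mean ȳ = (44.0 + 50.1 + 35.7 + 52.8 + 42.5 + 41.0 + 41.0 + 44.0 + 42.2 + 56.5)/10 = 44.9800
Numerator Σ_{t=1}^{8}(y_t−ȳ)(y_{t+2}−ȳ) = 54.5692
Denominator Σ(y_t−ȳ)² = 353.6760
r_2 = 54.5692 / 353.6760 = 0.154

0.154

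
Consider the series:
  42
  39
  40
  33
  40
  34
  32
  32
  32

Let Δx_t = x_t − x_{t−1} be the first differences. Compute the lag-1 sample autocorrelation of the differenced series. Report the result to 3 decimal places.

-0.733

First differences Δx: -3, 1, -7, 7, -6, -2, 0, 0
Mean of differences = -1.2500
Numerator Σ(Δx_t−Δx̄)(Δx_{t+1}−Δx̄) = -99.3125
Denominator Σ(Δx_t−Δx̄)² = 135.5000
r_1(Δx) = -99.3125 / 135.5000 = -0.733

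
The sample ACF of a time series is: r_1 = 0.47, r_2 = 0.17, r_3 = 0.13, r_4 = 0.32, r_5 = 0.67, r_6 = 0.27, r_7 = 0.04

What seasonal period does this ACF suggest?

5

The largest autocorrelation is r_5 = 0.67; the remaining lags stay at or below 0.47. The elevated value at lag 1 (0.47), dropping to 0.17 at lag 2, reflects decaying short-term dependence rather than seasonality.
The dominant spike at lag 5 indicates a seasonal period of 5.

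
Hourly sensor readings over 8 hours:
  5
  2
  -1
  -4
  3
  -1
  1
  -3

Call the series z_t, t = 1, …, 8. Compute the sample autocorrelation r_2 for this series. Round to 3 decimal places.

-0.082

Mean z̄ = (5 + 2 − 1 − 4 + 3 − 1 + 1 − 3)/8 = 0.2500
Σ(z_t−z̄)(z_{t+2}−z̄) = (-5.9375) + (-7.4375) + (-3.4375) + (5.3125) + (2.0625) + (4.0625) = -5.3750
Denominator Σ(z_t−z̄)² = 65.5000
r_2 = -5.3750 / 65.5000 = -0.082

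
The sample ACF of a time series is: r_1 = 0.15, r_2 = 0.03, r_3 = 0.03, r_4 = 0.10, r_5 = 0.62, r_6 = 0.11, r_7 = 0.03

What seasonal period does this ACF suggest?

5

The largest autocorrelation is r_5 = 0.62; the remaining lags stay at or below 0.15.
The dominant spike at lag 5 indicates a seasonal period of 5.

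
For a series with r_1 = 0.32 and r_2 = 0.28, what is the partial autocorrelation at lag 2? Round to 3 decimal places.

0.198

φ_{22} = (r_2 − r_1²) / (1 − r_1²)
r_1² = (0.32)² = 0.1024
Numerator = 0.28 − 0.1024 = 0.1776; denominator = 1 − 0.1024 = 0.8976
φ_{22} = 0.1776 / 0.8976 = 0.198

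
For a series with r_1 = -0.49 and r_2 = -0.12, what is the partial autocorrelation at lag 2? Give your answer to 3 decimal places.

-0.474

φ_{22} = (r_2 − r_1²) / (1 − r_1²)
r_1² = (-0.49)² = 0.2401
Numerator = -0.12 − 0.2401 = -0.3601; denominator = 1 − 0.2401 = 0.7599
φ_{22} = -0.3601 / 0.7599 = -0.474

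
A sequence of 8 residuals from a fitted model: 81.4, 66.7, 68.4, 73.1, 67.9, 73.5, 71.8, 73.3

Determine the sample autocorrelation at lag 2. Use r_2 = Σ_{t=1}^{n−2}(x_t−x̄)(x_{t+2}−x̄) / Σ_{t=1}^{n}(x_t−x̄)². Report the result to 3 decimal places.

-0.135

Mean x̄ = (81.4 + 66.7 + 68.4 + 73.1 + 67.9 + 73.5 + 71.8 + 73.3)/8 = 72.0125
Σ(x_t−x̄)(x_{t+2}−x̄) = (-33.9123) + (-5.7773) + (14.8564) + (1.6177) + (0.8739) + (1.9152) = -20.4266
Denominator Σ(x_t−x̄)² = 151.4088
r_2 = -20.4266 / 151.4088 = -0.135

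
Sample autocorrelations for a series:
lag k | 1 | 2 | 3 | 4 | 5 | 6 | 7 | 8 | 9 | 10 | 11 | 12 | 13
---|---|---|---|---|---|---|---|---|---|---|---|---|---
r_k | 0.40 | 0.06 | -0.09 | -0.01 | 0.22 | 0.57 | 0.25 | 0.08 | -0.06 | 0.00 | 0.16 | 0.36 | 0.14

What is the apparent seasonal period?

6

The largest autocorrelation is r_6 = 0.57; the remaining lags stay at or below 0.40. The elevated value at lag 1 (0.40), dropping to 0.06 at lag 2, reflects decaying short-term dependence rather than seasonality.
The dominant spike at lag 6 indicates a seasonal period of 6.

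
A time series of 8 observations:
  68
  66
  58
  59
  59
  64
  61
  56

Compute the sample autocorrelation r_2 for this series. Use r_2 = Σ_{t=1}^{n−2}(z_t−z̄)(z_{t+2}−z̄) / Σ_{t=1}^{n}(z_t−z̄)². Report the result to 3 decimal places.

-0.362

Mean z̄ = (68 + 66 + 58 + 59 + 59 + 64 + 61 + 56)/8 = 61.3750
Deviations from mean: 6.6250, 4.6250, -3.3750, -2.3750, -2.3750, 2.6250, -0.3750, -5.3750
Σ(z_t−z̄)(z_{t+2}−z̄) = (-22.3594) + (-10.9844) + (8.0156) + (-6.2344) + (0.8906) + (-14.1094) = -44.7813
Denominator Σ(z_t−z̄)² = 123.8750
r_2 = -44.7813 / 123.8750 = -0.362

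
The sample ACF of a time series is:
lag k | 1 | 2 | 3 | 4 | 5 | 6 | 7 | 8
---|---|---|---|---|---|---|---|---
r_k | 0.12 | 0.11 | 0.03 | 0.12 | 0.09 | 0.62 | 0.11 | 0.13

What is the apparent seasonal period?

6

The largest autocorrelation is r_6 = 0.62; the remaining lags stay at or below 0.13.
The dominant spike at lag 6 indicates a seasonal period of 6.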